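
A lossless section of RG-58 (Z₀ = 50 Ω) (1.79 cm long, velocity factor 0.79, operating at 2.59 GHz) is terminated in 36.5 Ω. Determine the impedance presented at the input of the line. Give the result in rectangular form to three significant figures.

λ = v/f = 0.79·c / 2.59 GHz = 0.0915 m
βl = 2π·l/λ = 2π × 0.196 = 70.4°
tan(βl) = tan(70.4°) = 2.81
Z_in = Z_0·(Z_L + jZ_0·tanβl)/(Z_0 + jZ_L·tanβl)
     = 50·(36.5 + j141)/(50 + j103)

Z_in ≈ 62.4 + j12.6 Ω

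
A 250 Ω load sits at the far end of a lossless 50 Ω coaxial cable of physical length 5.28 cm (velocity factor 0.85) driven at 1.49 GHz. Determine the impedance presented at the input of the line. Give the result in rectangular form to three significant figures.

Z_in ≈ 11.4 + j18.4 Ω

λ = v/f = 0.85·c / 1.49 GHz = 0.171 m
βl = 2π·l/λ = 2π × 0.309 = 111°
tan(βl) = tan(111°) = -2.6
Z_in = Z_0·(Z_L + jZ_0·tanβl)/(Z_0 + jZ_L·tanβl)
     = 50·(250 − j130)/(50 − j649)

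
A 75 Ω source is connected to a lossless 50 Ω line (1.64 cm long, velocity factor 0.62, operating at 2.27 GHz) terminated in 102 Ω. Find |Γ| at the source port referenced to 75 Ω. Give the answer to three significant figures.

|Γ| ≈ 0.49

λ = v/f = 0.62·c / 2.27 GHz = 0.0819 m
βl = 2π·l/λ = 2π × 0.2 = 72.1°
tan(βl) = 3.09
Z_in = Z_0·(Z_L + jZ_0·tanβl)/(Z_0 + jZ_L·tanβl) = 26.4 − j12 Ω
Γ_s = (Z_in − Z_s)/(Z_in + Z_s) = (-48.6 − j12)/(101 − j12), |Γ_s| = 0.49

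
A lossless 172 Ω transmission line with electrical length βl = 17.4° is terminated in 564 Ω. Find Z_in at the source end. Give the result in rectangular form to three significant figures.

tan(βl) = tan(17.4°) = 0.313
Z_in = Z_0·(Z_L + jZ_0·tanβl)/(Z_0 + jZ_L·tanβl)
     = 172·(564 + j53.9)/(172 + j177)

Z_in ≈ 301 − j256 Ω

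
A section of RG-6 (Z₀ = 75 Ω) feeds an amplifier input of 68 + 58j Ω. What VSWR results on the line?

VSWR ≈ 2.22

Γ = (Z_L − Z_0)/(Z_L + Z_0) = (-7 + j58)/(143 + j58)
|Γ| = 58.4/154 = 0.379
VSWR = (1 + |Γ|)/(1 − |Γ|) = 1.38/0.621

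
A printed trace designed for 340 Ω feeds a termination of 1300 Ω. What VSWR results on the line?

VSWR ≈ 3.82

Γ = (1300 − 340)/(1300 + 340) = 0.585
VSWR = (1 + 0.585)/(1 − 0.585)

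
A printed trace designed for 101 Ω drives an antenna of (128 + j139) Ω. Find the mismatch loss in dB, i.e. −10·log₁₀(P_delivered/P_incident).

mismatch loss ≈ 1.42 dB

Γ = (27 + j139)/(229 + j139), |Γ| = 0.529
|Γ|² = 0.279, so P_del/P_inc = 1 − |Γ|² = 0.721
ML = −10·log₁₀(1 − |Γ|²)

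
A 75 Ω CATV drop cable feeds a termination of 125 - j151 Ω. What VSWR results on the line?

Γ = (Z_L − Z_0)/(Z_L + Z_0) = (50 − j151)/(200 − j151)
|Γ| = 159/251 = 0.635
VSWR = (1 + |Γ|)/(1 − |Γ|) = 1.63/0.365

VSWR ≈ 4.48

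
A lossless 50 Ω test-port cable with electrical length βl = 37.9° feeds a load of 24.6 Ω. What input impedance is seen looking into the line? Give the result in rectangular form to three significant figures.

tan(βl) = tan(37.9°) = 0.778
Z_in = Z_0·(Z_L + jZ_0·tanβl)/(Z_0 + jZ_L·tanβl)
     = 50·(24.6 + j38.9)/(50 + j19.2)

Z_in ≈ 34.5 + j25.7 Ω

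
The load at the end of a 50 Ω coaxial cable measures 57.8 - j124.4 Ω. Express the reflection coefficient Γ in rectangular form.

Γ ≈ 0.602 − j0.459

Γ = (Z_L − Z_0)/(Z_L + Z_0) = (7.8 − j124.4)/(107.8 − j124.4)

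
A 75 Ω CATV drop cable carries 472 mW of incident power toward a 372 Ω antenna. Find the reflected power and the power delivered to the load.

P_reflected ≈ 208 mW; P_delivered ≈ 264 mW

Γ = (372 − 75)/(372 + 75) = 0.664
|Γ|² = 0.441
P_refl = |Γ|²·P_inc = 208 mW, P_del = (1 − |Γ|²)·P_inc = 264 mW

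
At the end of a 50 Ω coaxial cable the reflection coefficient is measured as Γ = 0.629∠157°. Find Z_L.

Z_L ≈ 11.8 + j9.62 Ω

Z_L = Z_0·(1 + Γ)/(1 − Γ) = 50·(0.421 + j0.246)/(1.58 − j0.246)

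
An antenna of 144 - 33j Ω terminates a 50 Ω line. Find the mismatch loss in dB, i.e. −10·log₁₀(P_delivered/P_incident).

Γ = (94 − j33)/(194 − j33), |Γ| = 0.506
|Γ|² = 0.256, so P_del/P_inc = 1 − |Γ|² = 0.744
ML = −10·log₁₀(1 − |Γ|²)

mismatch loss ≈ 1.29 dB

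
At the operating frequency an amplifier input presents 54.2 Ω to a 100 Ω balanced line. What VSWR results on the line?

VSWR ≈ 1.85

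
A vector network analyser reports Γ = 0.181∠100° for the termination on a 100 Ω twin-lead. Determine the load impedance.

Z_L ≈ 88.3 + j32.5 Ω

Z_L = Z_0·(1 + Γ)/(1 − Γ) = 100·(0.969 + j0.178)/(1.03 − j0.178)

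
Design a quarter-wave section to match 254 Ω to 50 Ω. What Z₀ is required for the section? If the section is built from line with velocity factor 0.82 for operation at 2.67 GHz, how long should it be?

Z_qwt = √(Z_0·R_L) = √(50 × 254) = √12700
λ = 0.82·c/f = 0.0921 m, so l = λ/4 = 0.023 m

Z_qwt ≈ 113 Ω; length ≈ 2.3 cm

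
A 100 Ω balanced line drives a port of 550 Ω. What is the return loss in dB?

RL ≈ 3.19 dB

Γ = (550 − 100)/(550 + 100) = 0.692
RL = −20·log₁₀|Γ| = −20·log₁₀(0.692)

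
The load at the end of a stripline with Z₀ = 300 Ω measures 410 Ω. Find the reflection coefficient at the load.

Γ = 0.155

Γ = (Z_L − Z_0)/(Z_L + Z_0) = (410 − 300)/(410 + 300) = 110/710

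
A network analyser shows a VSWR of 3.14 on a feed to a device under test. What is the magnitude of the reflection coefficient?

|Γ| ≈ 0.517

|Γ| = (S − 1)/(S + 1) = (3.14 − 1)/(3.14 + 1) = 2.14/4.14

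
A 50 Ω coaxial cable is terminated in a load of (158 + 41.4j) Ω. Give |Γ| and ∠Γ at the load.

Γ ≈ 0.545 ∠ 9.72°

Γ = (Z_L − Z_0)/(Z_L + Z_0) = (108 + j41.4)/(208 + j41.4)
|Γ| = 116/212 = 0.545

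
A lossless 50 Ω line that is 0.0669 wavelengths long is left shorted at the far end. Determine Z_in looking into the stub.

βl = 2π × 0.0669 = 24.1°
tan(βl) = 0.447
For a shorted stub, Z_in = jZ_0·tan(βl)

Z_in ≈ +j22.3 Ω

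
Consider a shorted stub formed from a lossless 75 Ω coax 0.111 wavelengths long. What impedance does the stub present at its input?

Z_in ≈ +j62.8 Ω

βl = 2π × 0.111 = 40°
tan(βl) = 0.838
For a shorted stub, Z_in = jZ_0·tan(βl)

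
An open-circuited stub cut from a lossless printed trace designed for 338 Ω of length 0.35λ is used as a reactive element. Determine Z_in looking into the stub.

Z_in ≈ +j246 Ω

βl = 2π × 0.35 = 126°
tan(βl) = -1.38
For an open-circuited stub, Z_in = −jZ_0·cot(βl) = −jZ_0/tan(βl)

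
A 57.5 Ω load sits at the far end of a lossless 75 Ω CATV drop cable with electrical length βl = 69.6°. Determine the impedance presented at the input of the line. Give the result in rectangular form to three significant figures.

tan(βl) = tan(69.6°) = 2.69
Z_in = Z_0·(Z_L + jZ_0·tanβl)/(Z_0 + jZ_L·tanβl)
     = 75·(57.5 + j202)/(75 + j155)

Z_in ≈ 90.1 + j15.8 Ω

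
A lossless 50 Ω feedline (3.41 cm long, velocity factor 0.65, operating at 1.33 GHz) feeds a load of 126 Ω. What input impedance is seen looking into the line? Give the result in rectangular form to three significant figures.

λ = v/f = 0.65·c / 1.33 GHz = 0.147 m
βl = 2π·l/λ = 2π × 0.233 = 83.7°
tan(βl) = tan(83.7°) = 9.1
Z_in = Z_0·(Z_L + jZ_0·tanβl)/(Z_0 + jZ_L·tanβl)
     = 50·(126 + j455)/(50 + j1150)

Z_in ≈ 20 − j4.62 Ω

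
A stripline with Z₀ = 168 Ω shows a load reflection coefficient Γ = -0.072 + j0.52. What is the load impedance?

Z_L ≈ 85.7 + j123 Ω

Z_L = Z_0·(1 + Γ)/(1 − Γ) = 168·(0.928 + j0.52)/(1.07 − j0.52)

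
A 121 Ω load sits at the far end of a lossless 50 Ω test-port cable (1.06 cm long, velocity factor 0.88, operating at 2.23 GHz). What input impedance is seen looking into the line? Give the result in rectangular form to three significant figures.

Z_in ≈ 50.8 − j46 Ω

λ = v/f = 0.88·c / 2.23 GHz = 0.118 m
βl = 2π·l/λ = 2π × 0.0895 = 32.2°
tan(βl) = tan(32.2°) = 0.631
Z_in = Z_0·(Z_L + jZ_0·tanβl)/(Z_0 + jZ_L·tanβl)
     = 50·(121 + j31.5)/(50 + j76.3)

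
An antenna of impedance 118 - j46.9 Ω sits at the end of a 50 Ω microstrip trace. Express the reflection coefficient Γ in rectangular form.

Γ ≈ 0.448 − j0.154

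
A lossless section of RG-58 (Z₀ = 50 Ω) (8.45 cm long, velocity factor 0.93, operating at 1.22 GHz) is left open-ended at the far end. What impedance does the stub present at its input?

λ = v/f = 0.93·c / 1.22 GHz = 0.229 m
βl = 2π·l/λ = 2π × 0.369 = 133°
tan(βl) = -1.07
For an open-ended stub, Z_in = −jZ_0·cot(βl) = −jZ_0/tan(βl)

Z_in ≈ +j46.7 Ω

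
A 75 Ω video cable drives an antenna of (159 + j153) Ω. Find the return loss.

Γ = (84 + j153)/(234 + j153), |Γ| = 0.624
RL = −20·log₁₀|Γ| = −20·log₁₀(0.624)

RL ≈ 4.09 dB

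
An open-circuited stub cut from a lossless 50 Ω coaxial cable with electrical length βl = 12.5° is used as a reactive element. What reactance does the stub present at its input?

tan(βl) = 0.222
For an open-circuited stub, Z_in = −jZ_0·cot(βl) = −jZ_0/tan(βl)

X_in ≈ -226 Ω (capacitive)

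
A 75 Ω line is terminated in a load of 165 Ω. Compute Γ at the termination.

Γ = 0.375

Γ = (Z_L − Z_0)/(Z_L + Z_0) = (165 − 75)/(165 + 75) = 90/240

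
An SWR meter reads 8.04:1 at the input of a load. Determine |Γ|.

|Γ| ≈ 0.779

|Γ| = (S − 1)/(S + 1) = (8.04 − 1)/(8.04 + 1) = 7.04/9.04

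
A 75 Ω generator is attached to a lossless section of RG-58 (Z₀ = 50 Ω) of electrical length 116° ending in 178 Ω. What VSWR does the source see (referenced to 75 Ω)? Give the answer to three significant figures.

VSWR ≈ 4.79

tan(βl) = -2.05
Z_in = Z_0·(Z_L + jZ_0·tanβl)/(Z_0 + jZ_L·tanβl) = 17.1 + j22 Ω
Γ_s = (Z_in − Z_s)/(Z_in + Z_s) = (-57.9 + j22)/(92.1 + j22), |Γ_s| = 0.655
VSWR = (1 + |Γ_s|)/(1 − |Γ_s|)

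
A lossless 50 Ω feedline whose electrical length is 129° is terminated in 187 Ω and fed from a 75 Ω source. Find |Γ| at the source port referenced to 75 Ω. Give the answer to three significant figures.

tan(βl) = -1.23
Z_in = Z_0·(Z_L + jZ_0·tanβl)/(Z_0 + jZ_L·tanβl) = 21.1 + j35.9 Ω
Γ_s = (Z_in − Z_s)/(Z_in + Z_s) = (-53.9 + j35.9)/(96.1 + j35.9), |Γ_s| = 0.631

|Γ| ≈ 0.631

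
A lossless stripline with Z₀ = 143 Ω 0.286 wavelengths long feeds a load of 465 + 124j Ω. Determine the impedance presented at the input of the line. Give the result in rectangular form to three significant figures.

βl = 2π × 0.286 = 103°
tan(βl) = tan(103°) = -4.35
Z_in = Z_0·(Z_L + jZ_0·tanβl)/(Z_0 + jZ_L·tanβl)
     = 143·(465 − j497)/(682 − j2020)

Z_in ≈ 41.6 + j18.9 Ω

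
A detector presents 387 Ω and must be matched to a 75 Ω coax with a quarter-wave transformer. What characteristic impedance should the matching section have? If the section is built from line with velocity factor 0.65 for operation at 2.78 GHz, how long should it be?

Z_qwt = √(Z_0·R_L) = √(75 × 387) = √29020
λ = 0.65·c/f = 0.0701 m, so l = λ/4 = 0.0175 m

Z_qwt ≈ 170 Ω; length ≈ 1.75 cm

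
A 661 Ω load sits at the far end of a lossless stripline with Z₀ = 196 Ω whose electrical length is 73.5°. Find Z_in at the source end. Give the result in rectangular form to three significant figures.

tan(βl) = tan(73.5°) = 3.38
Z_in = Z_0·(Z_L + jZ_0·tanβl)/(Z_0 + jZ_L·tanβl)
     = 196·(661 + j662)/(196 + j2230)

Z_in ≈ 62.7 − j52.5 Ω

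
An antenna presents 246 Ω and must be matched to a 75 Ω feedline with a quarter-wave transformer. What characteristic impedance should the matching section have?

Z_qwt = √(Z_0·R_L) = √(75 × 246) = √18450

Z_qwt ≈ 136 Ω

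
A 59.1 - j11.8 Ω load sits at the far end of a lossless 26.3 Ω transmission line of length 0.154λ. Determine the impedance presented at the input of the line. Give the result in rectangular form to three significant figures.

βl = 2π × 0.154 = 55.4°
tan(βl) = tan(55.4°) = 1.45
Z_in = Z_0·(Z_L + jZ_0·tanβl)/(Z_0 + jZ_L·tanβl)
     = 26.3·(59.1 + j26.4)/(43.4 + j85.8)

Z_in ≈ 13.7 − j11.2 Ω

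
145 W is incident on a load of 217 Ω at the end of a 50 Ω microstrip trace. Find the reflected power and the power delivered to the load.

Γ = (217 − 50)/(217 + 50) = 0.625
|Γ|² = 0.391
P_refl = |Γ|²·P_inc = 56.7 W, P_del = (1 − |Γ|²)·P_inc = 88.3 W

P_reflected ≈ 56.7 W; P_delivered ≈ 88.3 W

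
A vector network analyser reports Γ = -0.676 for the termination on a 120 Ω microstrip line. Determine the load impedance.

Z_L = Z_0·(1 + Γ)/(1 − Γ) = 120·(0.324)/(1.68)

Z_L ≈ 23.2 Ω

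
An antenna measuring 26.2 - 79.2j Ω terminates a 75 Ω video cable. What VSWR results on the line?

VSWR ≈ 6.24

Γ = (Z_L − Z_0)/(Z_L + Z_0) = (-48.8 − j79.2)/(101.2 − j79.2)
|Γ| = 93/129 = 0.724
VSWR = (1 + |Γ|)/(1 − |Γ|) = 1.72/0.276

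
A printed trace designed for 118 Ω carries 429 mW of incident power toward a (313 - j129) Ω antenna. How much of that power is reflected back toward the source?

P_reflected ≈ 116 mW

|Γ| = |(195 − j129)/(431 − j129)| = 0.52
|Γ|² = 0.27
P_refl = |Γ|²·P_inc = 116 mW, P_del = (1 − |Γ|²)·P_inc = 313 mW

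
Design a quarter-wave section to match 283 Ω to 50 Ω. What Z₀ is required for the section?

Z_qwt ≈ 119 Ω

Z_qwt = √(Z_0·R_L) = √(50 × 283) = √14150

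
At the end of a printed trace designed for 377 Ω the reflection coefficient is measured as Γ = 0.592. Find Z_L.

Z_L = Z_0·(1 + Γ)/(1 − Γ) = 377·(1.59)/(0.408)

Z_L ≈ 1470 Ω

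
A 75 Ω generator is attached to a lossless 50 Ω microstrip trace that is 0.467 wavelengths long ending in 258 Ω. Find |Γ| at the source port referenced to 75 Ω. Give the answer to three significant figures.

|Γ| ≈ 0.568

βl = 2π × 0.467 = 168°
tan(βl) = -0.21
Z_in = Z_0·(Z_L + jZ_0·tanβl)/(Z_0 + jZ_L·tanβl) = 124 + j124 Ω
Γ_s = (Z_in − Z_s)/(Z_in + Z_s) = (48.7 + j124)/(199 + j124), |Γ_s| = 0.568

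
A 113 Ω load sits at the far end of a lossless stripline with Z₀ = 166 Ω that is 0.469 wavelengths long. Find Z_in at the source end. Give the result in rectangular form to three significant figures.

βl = 2π × 0.469 = 169°
tan(βl) = tan(169°) = -0.197
Z_in = Z_0·(Z_L + jZ_0·tanβl)/(Z_0 + jZ_L·tanβl)
     = 166·(113 − j32.7)/(166 − j22.3)

Z_in ≈ 115 − j17.3 Ω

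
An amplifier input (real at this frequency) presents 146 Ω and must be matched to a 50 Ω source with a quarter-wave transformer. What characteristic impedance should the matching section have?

Z_qwt = √(Z_0·R_L) = √(50 × 146) = √7300

Z_qwt ≈ 85.4 Ω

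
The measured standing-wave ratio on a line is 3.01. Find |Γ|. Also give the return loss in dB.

|Γ| ≈ 0.501; return loss ≈ 6 dB

|Γ| = (S − 1)/(S + 1) = (3.01 − 1)/(3.01 + 1) = 2.01/4.01
RL = −20·log₁₀|Γ| = −20·log₁₀(0.501)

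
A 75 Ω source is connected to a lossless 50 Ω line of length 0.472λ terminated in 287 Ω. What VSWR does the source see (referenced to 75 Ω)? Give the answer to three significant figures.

VSWR ≈ 3.98

βl = 2π × 0.472 = 170°
tan(βl) = -0.178
Z_in = Z_0·(Z_L + jZ_0·tanβl)/(Z_0 + jZ_L·tanβl) = 145 + j139 Ω
Γ_s = (Z_in − Z_s)/(Z_in + Z_s) = (70 + j139)/(220 + j139), |Γ_s| = 0.598
VSWR = (1 + |Γ_s|)/(1 − |Γ_s|)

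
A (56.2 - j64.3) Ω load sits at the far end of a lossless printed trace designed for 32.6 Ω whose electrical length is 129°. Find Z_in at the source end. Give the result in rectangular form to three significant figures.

Z_in ≈ 21.5 + j40.9 Ω

tan(βl) = tan(129°) = -1.23
Z_in = Z_0·(Z_L + jZ_0·tanβl)/(Z_0 + jZ_L·tanβl)
     = 32.6·(56.2 − j105)/(-46.8 − j69.4)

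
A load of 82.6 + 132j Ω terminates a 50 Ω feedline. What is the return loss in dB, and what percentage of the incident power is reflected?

RL ≈ 2.77 dB; 52.8% of incident power reflected

Γ = (32.6 + j132)/(132.6 + j132), |Γ| = 0.727
RL = −20·log₁₀(0.727) = 2.77 dB
P_refl/P_inc = |Γ|² = 0.528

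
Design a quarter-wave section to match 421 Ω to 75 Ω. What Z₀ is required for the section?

Z_qwt = √(Z_0·R_L) = √(75 × 421) = √31580

Z_qwt ≈ 178 Ω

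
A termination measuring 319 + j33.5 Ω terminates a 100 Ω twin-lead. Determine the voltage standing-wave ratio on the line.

Γ = (Z_L − Z_0)/(Z_L + Z_0) = (219 + j33.5)/(419 + j33.5)
|Γ| = 222/420 = 0.527
VSWR = (1 + |Γ|)/(1 − |Γ|) = 1.53/0.473

VSWR ≈ 3.23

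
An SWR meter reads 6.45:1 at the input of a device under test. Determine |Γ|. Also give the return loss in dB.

|Γ| = (S − 1)/(S + 1) = (6.45 − 1)/(6.45 + 1) = 5.45/7.45
RL = −20·log₁₀|Γ| = −20·log₁₀(0.732)

|Γ| ≈ 0.732; return loss ≈ 2.72 dB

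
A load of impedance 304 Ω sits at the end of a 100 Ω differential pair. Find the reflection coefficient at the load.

Γ = (Z_L − Z_0)/(Z_L + Z_0) = (304 − 100)/(304 + 100) = 204/404

Γ = 0.505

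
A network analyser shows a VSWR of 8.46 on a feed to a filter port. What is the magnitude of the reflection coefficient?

|Γ| = (S − 1)/(S + 1) = (8.46 − 1)/(8.46 + 1) = 7.46/9.46

|Γ| ≈ 0.789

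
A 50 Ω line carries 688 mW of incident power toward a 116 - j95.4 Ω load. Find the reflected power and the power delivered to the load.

P_reflected ≈ 253 mW; P_delivered ≈ 435 mW

|Γ| = |(66 − j95.4)/(166 − j95.4)| = 0.606
|Γ|² = 0.367
P_refl = |Γ|²·P_inc = 253 mW, P_del = (1 − |Γ|²)·P_inc = 435 mW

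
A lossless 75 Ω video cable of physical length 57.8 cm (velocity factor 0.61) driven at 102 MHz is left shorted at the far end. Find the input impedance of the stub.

Z_in ≈ −j154 Ω

λ = v/f = 0.61·c / 102 MHz = 1.79 m
βl = 2π·l/λ = 2π × 0.322 = 116°
tan(βl) = -2.05
For a shorted stub, Z_in = jZ_0·tan(βl)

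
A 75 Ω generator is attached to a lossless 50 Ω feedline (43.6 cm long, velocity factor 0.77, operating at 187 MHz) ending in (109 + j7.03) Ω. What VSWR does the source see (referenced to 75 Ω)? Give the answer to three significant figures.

λ = v/f = 0.77·c / 187 MHz = 1.24 m
βl = 2π·l/λ = 2π × 0.353 = 127°
tan(βl) = -1.32
Z_in = Z_0·(Z_L + jZ_0·tanβl)/(Z_0 + jZ_L·tanβl) = 30.8 + j25.1 Ω
Γ_s = (Z_in − Z_s)/(Z_in + Z_s) = (-44.2 + j25.1)/(106 + j25.1), |Γ_s| = 0.467
VSWR = (1 + |Γ_s|)/(1 − |Γ_s|)

VSWR ≈ 2.75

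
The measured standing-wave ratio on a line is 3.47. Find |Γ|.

|Γ| ≈ 0.553

|Γ| = (S − 1)/(S + 1) = (3.47 − 1)/(3.47 + 1) = 2.47/4.47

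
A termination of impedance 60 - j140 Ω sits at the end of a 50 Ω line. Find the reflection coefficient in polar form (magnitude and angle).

Γ ≈ 0.788 ∠ -34.1°

Γ = (Z_L − Z_0)/(Z_L + Z_0) = (10 − j140)/(110 − j140)
|Γ| = 140/178 = 0.788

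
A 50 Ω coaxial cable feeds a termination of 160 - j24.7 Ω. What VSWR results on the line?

Γ = (Z_L − Z_0)/(Z_L + Z_0) = (110 − j24.7)/(210 − j24.7)
|Γ| = 113/211 = 0.533
VSWR = (1 + |Γ|)/(1 − |Γ|) = 1.53/0.467

VSWR ≈ 3.28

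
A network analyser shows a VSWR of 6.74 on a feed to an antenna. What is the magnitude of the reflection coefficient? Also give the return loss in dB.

|Γ| = (S − 1)/(S + 1) = (6.74 − 1)/(6.74 + 1) = 5.74/7.74
RL = −20·log₁₀|Γ| = −20·log₁₀(0.742)

|Γ| ≈ 0.742; return loss ≈ 2.6 dB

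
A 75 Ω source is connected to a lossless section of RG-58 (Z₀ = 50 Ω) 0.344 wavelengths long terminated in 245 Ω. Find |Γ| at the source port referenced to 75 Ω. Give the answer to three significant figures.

βl = 2π × 0.344 = 124°
tan(βl) = -1.49
Z_in = Z_0·(Z_L + jZ_0·tanβl)/(Z_0 + jZ_L·tanβl) = 14.5 + j31.5 Ω
Γ_s = (Z_in − Z_s)/(Z_in + Z_s) = (-60.5 + j31.5)/(89.5 + j31.5), |Γ_s| = 0.719

|Γ| ≈ 0.719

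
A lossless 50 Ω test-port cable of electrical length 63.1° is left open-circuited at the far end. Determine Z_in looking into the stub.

Z_in ≈ −j25.4 Ω

tan(βl) = 1.97
For an open-circuited stub, Z_in = −jZ_0·cot(βl) = −jZ_0/tan(βl)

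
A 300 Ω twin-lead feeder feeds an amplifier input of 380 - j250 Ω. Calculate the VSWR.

VSWR ≈ 2.14

Γ = (Z_L − Z_0)/(Z_L + Z_0) = (80 − j250)/(680 − j250)
|Γ| = 262/724 = 0.362
VSWR = (1 + |Γ|)/(1 − |Γ|) = 1.36/0.638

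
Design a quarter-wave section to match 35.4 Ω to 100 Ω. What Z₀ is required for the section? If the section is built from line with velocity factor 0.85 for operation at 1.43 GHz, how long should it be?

Z_qwt ≈ 59.5 Ω; length ≈ 4.46 cm

Z_qwt = √(Z_0·R_L) = √(100 × 35.4) = √3540
λ = 0.85·c/f = 0.178 m, so l = λ/4 = 0.0446 m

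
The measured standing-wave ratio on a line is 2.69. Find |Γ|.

|Γ| = (S − 1)/(S + 1) = (2.69 − 1)/(2.69 + 1) = 1.69/3.69

|Γ| ≈ 0.458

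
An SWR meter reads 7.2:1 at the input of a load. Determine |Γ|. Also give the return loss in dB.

|Γ| ≈ 0.756; return loss ≈ 2.43 dB

|Γ| = (S − 1)/(S + 1) = (7.2 − 1)/(7.2 + 1) = 6.2/8.2
RL = −20·log₁₀|Γ| = −20·log₁₀(0.756)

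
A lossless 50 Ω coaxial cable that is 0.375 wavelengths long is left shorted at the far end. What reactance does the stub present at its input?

βl = 2π × 0.375 = 135°
tan(βl) = -1
For a shorted stub, Z_in = jZ_0·tan(βl)

X_in ≈ -50 Ω (capacitive)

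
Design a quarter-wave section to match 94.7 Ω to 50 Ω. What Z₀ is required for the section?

Z_qwt = √(Z_0·R_L) = √(50 × 94.7) = √4735

Z_qwt ≈ 68.8 Ω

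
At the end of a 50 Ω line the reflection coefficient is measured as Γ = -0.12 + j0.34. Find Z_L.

Z_L = Z_0·(1 + Γ)/(1 − Γ) = 50·(0.88 + j0.34)/(1.12 − j0.34)

Z_L ≈ 31.8 + j24.8 Ω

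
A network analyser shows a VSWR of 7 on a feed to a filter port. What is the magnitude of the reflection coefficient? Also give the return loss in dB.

|Γ| ≈ 0.75; return loss ≈ 2.5 dB

|Γ| = (S − 1)/(S + 1) = (7 − 1)/(7 + 1) = 6/8
RL = −20·log₁₀|Γ| = −20·log₁₀(0.75)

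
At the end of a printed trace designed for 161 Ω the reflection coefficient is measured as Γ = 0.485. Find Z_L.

Z_L ≈ 464 Ω

Z_L = Z_0·(1 + Γ)/(1 − Γ) = 161·(1.48)/(0.515)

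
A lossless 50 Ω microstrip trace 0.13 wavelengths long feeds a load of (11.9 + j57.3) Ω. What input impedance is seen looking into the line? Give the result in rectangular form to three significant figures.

Z_in ≈ 225 − j243 Ω

βl = 2π × 0.13 = 46.8°
tan(βl) = tan(46.8°) = 1.06
Z_in = Z_0·(Z_L + jZ_0·tanβl)/(Z_0 + jZ_L·tanβl)
     = 50·(11.9 + j111)/(-11 + j12.7)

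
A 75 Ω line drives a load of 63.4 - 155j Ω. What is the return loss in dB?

Γ = (-11.6 − j155)/(138.4 − j155), |Γ| = 0.748
RL = −20·log₁₀|Γ| = −20·log₁₀(0.748)

RL ≈ 2.52 dB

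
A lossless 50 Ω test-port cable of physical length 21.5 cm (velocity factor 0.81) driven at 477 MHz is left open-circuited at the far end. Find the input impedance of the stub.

Z_in ≈ +j93.8 Ω

λ = v/f = 0.81·c / 477 MHz = 0.509 m
βl = 2π·l/λ = 2π × 0.422 = 152°
tan(βl) = -0.533
For an open-circuited stub, Z_in = −jZ_0·cot(βl) = −jZ_0/tan(βl)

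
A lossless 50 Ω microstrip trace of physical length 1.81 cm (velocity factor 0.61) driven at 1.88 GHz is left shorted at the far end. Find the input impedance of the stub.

Z_in ≈ +j117 Ω

λ = v/f = 0.61·c / 1.88 GHz = 0.0973 m
βl = 2π·l/λ = 2π × 0.186 = 66.9°
tan(βl) = 2.35
For a shorted stub, Z_in = jZ_0·tan(βl)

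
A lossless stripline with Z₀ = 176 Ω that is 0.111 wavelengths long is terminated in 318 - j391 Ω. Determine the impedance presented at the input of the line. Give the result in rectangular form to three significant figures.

Z_in ≈ 51.6 − j112 Ω

βl = 2π × 0.111 = 40°
tan(βl) = tan(40°) = 0.838
Z_in = Z_0·(Z_L + jZ_0·tanβl)/(Z_0 + jZ_L·tanβl)
     = 176·(318 − j244)/(504 + j266)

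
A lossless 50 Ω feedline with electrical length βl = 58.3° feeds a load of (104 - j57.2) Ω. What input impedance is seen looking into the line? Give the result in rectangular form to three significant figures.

tan(βl) = tan(58.3°) = 1.62
Z_in = Z_0·(Z_L + jZ_0·tanβl)/(Z_0 + jZ_L·tanβl)
     = 50·(104 + j23.8)/(143 + j168)

Z_in ≈ 19.3 − j14.5 Ω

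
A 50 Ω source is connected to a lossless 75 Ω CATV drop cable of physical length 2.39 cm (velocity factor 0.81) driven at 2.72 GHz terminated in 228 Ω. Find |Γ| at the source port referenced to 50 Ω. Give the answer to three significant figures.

λ = v/f = 0.81·c / 2.72 GHz = 0.0893 m
βl = 2π·l/λ = 2π × 0.268 = 96.3°
tan(βl) = -9.05
Z_in = Z_0·(Z_L + jZ_0·tanβl)/(Z_0 + jZ_L·tanβl) = 24.9 + j7.38 Ω
Γ_s = (Z_in − Z_s)/(Z_in + Z_s) = (-25.1 + j7.38)/(74.9 + j7.38), |Γ_s| = 0.347

|Γ| ≈ 0.347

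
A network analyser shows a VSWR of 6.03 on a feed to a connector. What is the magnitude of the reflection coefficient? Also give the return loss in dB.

|Γ| ≈ 0.716; return loss ≈ 2.91 dB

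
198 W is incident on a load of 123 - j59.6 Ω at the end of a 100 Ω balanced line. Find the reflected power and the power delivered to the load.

P_reflected ≈ 15.2 W; P_delivered ≈ 183 W

|Γ| = |(23 − j59.6)/(223 − j59.6)| = 0.277
|Γ|² = 0.0766
P_refl = |Γ|²·P_inc = 15.2 W, P_del = (1 − |Γ|²)·P_inc = 183 W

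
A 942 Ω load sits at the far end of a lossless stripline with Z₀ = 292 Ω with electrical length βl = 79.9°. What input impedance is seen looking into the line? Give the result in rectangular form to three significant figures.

Z_in ≈ 93.1 − j46.9 Ω

tan(βl) = tan(79.9°) = 5.61
Z_in = Z_0·(Z_L + jZ_0·tanβl)/(Z_0 + jZ_L·tanβl)
     = 292·(942 + j1640)/(292 + j5290)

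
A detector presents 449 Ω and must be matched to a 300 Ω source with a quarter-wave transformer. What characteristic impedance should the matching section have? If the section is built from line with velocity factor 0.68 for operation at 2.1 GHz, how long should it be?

Z_qwt ≈ 367 Ω; length ≈ 2.43 cm

Z_qwt = √(Z_0·R_L) = √(300 × 449) = √134700
λ = 0.68·c/f = 0.0971 m, so l = λ/4 = 0.0243 m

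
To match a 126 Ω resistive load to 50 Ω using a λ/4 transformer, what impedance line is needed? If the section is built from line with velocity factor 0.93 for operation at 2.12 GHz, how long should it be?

Z_qwt ≈ 79.4 Ω; length ≈ 3.29 cm

Z_qwt = √(Z_0·R_L) = √(50 × 126) = √6300
λ = 0.93·c/f = 0.132 m, so l = λ/4 = 0.0329 m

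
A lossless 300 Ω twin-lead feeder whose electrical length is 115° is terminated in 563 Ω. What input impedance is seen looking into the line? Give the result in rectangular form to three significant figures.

tan(βl) = tan(115°) = -2.14
Z_in = Z_0·(Z_L + jZ_0·tanβl)/(Z_0 + jZ_L·tanβl)
     = 300·(563 − j643)/(300 − j1210)

Z_in ≈ 183 + j94.3 Ω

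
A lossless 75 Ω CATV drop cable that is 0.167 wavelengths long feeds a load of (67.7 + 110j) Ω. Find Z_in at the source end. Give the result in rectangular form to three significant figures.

βl = 2π × 0.167 = 60.1°
tan(βl) = tan(60.1°) = 1.74
Z_in = Z_0·(Z_L + jZ_0·tanβl)/(Z_0 + jZ_L·tanβl)
     = 75·(67.7 + j241)/(-116 + j118)

Z_in ≈ 55.9 − j98.3 Ω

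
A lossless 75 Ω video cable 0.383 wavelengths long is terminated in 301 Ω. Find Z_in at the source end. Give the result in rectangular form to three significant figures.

Z_in ≈ 38.6 + j72.3 Ω

βl = 2π × 0.383 = 138°
tan(βl) = tan(138°) = -0.904
Z_in = Z_0·(Z_L + jZ_0·tanβl)/(Z_0 + jZ_L·tanβl)
     = 75·(301 − j67.8)/(75 − j272)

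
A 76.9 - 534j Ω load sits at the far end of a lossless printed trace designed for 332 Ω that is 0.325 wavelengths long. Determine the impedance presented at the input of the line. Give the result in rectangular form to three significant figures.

Z_in ≈ 76.8 + j534 Ω

βl = 2π × 0.325 = 117°
tan(βl) = tan(117°) = -1.96
Z_in = Z_0·(Z_L + jZ_0·tanβl)/(Z_0 + jZ_L·tanβl)
     = 332·(76.9 − j1190)/(-716 − j151)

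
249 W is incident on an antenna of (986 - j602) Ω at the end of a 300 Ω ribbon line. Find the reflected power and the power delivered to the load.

P_reflected ≈ 103 W; P_delivered ≈ 146 W

|Γ| = |(686 − j602)/(1286 − j602)| = 0.643
|Γ|² = 0.413
P_refl = |Γ|²·P_inc = 103 W, P_del = (1 − |Γ|²)·P_inc = 146 W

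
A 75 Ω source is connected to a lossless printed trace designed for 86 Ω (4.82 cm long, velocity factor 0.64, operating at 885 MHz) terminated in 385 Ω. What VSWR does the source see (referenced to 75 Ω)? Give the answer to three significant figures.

λ = v/f = 0.64·c / 885 MHz = 0.217 m
βl = 2π·l/λ = 2π × 0.222 = 80°
tan(βl) = 5.66
Z_in = Z_0·(Z_L + jZ_0·tanβl)/(Z_0 + jZ_L·tanβl) = 19.8 − j14.4 Ω
Γ_s = (Z_in − Z_s)/(Z_in + Z_s) = (-55.2 − j14.4)/(94.8 − j14.4), |Γ_s| = 0.595
VSWR = (1 + |Γ_s|)/(1 − |Γ_s|)

VSWR ≈ 3.94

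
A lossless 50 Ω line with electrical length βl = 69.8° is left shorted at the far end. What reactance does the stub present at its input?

X_in ≈ 136 Ω (inductive)

tan(βl) = 2.72
For a shorted stub, Z_in = jZ_0·tan(βl)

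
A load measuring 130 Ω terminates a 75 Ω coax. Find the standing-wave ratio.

VSWR ≈ 1.73

For a purely resistive load, VSWR = R_L/Z_0 or Z_0/R_L (whichever > 1) = 130/75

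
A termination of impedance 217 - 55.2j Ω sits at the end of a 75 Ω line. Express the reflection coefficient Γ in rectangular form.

Γ = (Z_L − Z_0)/(Z_L + Z_0) = (142 − j55.2)/(292 − j55.2)

Γ ≈ 0.504 − j0.0938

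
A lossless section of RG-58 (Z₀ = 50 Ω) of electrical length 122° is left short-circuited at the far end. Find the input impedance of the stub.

tan(βl) = -1.6
For a short-circuited stub, Z_in = jZ_0·tan(βl)

Z_in ≈ −j80 Ω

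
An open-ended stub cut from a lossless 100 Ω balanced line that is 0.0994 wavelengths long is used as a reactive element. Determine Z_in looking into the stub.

βl = 2π × 0.0994 = 35.8°
tan(βl) = 0.721
For an open-ended stub, Z_in = −jZ_0·cot(βl) = −jZ_0/tan(βl)

Z_in ≈ −j139 Ω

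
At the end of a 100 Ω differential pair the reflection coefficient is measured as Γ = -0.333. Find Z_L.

Z_L = Z_0·(1 + Γ)/(1 − Γ) = 100·(0.667)/(1.33)

Z_L ≈ 50 Ω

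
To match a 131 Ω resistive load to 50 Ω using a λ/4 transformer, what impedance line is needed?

Z_qwt ≈ 80.9 Ω

Z_qwt = √(Z_0·R_L) = √(50 × 131) = √6550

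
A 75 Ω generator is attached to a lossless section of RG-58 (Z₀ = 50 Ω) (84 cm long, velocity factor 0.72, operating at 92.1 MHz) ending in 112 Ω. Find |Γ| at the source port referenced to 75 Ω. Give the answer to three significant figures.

|Γ| ≈ 0.459

λ = v/f = 0.72·c / 92.1 MHz = 2.35 m
βl = 2π·l/λ = 2π × 0.358 = 129°
tan(βl) = -1.24
Z_in = Z_0·(Z_L + jZ_0·tanβl)/(Z_0 + jZ_L·tanβl) = 32.6 + j28.6 Ω
Γ_s = (Z_in − Z_s)/(Z_in + Z_s) = (-42.4 + j28.6)/(108 + j28.6), |Γ_s| = 0.459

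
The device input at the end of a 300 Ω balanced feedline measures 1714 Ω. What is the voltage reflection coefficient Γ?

Γ = 0.702

Γ = (Z_L − Z_0)/(Z_L + Z_0) = (1714 − 300)/(1714 + 300) = 1414/2014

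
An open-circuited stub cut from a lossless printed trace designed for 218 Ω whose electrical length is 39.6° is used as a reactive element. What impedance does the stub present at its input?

Z_in ≈ −j264 Ω

tan(βl) = 0.827
For an open-circuited stub, Z_in = −jZ_0·cot(βl) = −jZ_0/tan(βl)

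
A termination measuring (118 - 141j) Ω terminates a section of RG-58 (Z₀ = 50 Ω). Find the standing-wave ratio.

Γ = (Z_L − Z_0)/(Z_L + Z_0) = (68 − j141)/(168 − j141)
|Γ| = 157/219 = 0.714
VSWR = (1 + |Γ|)/(1 − |Γ|) = 1.71/0.286

VSWR ≈ 5.99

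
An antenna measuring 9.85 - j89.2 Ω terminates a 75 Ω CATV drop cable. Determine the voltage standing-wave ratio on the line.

VSWR ≈ 18.5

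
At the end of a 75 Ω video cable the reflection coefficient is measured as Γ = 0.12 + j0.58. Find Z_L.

Z_L = Z_0·(1 + Γ)/(1 − Γ) = 75·(1.12 + j0.58)/(0.88 − j0.58)

Z_L ≈ 43.8 + j78.3 Ω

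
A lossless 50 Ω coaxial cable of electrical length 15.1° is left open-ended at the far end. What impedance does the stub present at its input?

tan(βl) = 0.27
For an open-ended stub, Z_in = −jZ_0·cot(βl) = −jZ_0/tan(βl)

Z_in ≈ −j185 Ω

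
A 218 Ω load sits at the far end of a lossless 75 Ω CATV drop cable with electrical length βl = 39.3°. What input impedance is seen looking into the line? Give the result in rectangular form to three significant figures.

tan(βl) = tan(39.3°) = 0.818
Z_in = Z_0·(Z_L + jZ_0·tanβl)/(Z_0 + jZ_L·tanβl)
     = 75·(218 + j61.4)/(75 + j178)

Z_in ≈ 54.7 − j68.7 Ω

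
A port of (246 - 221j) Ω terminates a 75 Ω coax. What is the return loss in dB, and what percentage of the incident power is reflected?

Γ = (171 − j221)/(321 − j221), |Γ| = 0.717
RL = −20·log₁₀(0.717) = 2.89 dB
P_refl/P_inc = |Γ|² = 0.514

RL ≈ 2.89 dB; 51.4% of incident power reflected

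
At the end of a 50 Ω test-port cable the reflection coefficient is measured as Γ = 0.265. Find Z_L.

Z_L = Z_0·(1 + Γ)/(1 − Γ) = 50·(1.27)/(0.735)

Z_L ≈ 86.1 Ω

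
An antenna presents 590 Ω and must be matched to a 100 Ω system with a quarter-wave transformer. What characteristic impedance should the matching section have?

Z_qwt ≈ 243 Ω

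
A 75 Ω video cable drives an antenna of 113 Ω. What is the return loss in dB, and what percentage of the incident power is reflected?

Γ = (113 − 75)/(113 + 75) = 0.202
RL = −20·log₁₀(0.202) = 13.9 dB
P_refl/P_inc = |Γ|² = 0.0409

RL ≈ 13.9 dB; 4.09% of incident power reflected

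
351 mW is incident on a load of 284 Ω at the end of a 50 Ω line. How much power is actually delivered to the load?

Γ = (284 − 50)/(284 + 50) = 0.701
|Γ|² = 0.491
P_refl = |Γ|²·P_inc = 172 mW, P_del = (1 − |Γ|²)·P_inc = 179 mW

P_delivered ≈ 179 mW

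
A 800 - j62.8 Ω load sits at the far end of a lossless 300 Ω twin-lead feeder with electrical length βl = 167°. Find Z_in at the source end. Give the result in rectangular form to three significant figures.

tan(βl) = tan(167°) = -0.231
Z_in = Z_0·(Z_L + jZ_0·tanβl)/(Z_0 + jZ_L·tanβl)
     = 300·(800 − j132)/(286 − j185)

Z_in ≈ 656 + j286 Ω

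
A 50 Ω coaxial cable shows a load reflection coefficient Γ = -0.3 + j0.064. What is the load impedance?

Z_L = Z_0·(1 + Γ)/(1 − Γ) = 50·(0.7 + j0.064)/(1.3 − j0.064)

Z_L ≈ 26.7 + j3.78 Ω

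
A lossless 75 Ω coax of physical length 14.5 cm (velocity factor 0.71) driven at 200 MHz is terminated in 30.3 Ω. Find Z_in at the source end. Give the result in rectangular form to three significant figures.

λ = v/f = 0.71·c / 200 MHz = 1.06 m
βl = 2π·l/λ = 2π × 0.136 = 49°
tan(βl) = tan(49°) = 1.15
Z_in = Z_0·(Z_L + jZ_0·tanβl)/(Z_0 + jZ_L·tanβl)
     = 75·(30.3 + j86.3)/(75 + j34.9)

Z_in ≈ 57.9 + j59.4 Ω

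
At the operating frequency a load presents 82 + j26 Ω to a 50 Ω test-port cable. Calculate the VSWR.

Γ = (Z_L − Z_0)/(Z_L + Z_0) = (32 + j26)/(132 + j26)
|Γ| = 41.2/135 = 0.306
VSWR = (1 + |Γ|)/(1 − |Γ|) = 1.31/0.694

VSWR ≈ 1.88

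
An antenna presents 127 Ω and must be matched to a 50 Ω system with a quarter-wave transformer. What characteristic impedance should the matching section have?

Z_qwt ≈ 79.7 Ω

Z_qwt = √(Z_0·R_L) = √(50 × 127) = √6350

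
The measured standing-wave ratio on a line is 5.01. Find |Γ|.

|Γ| ≈ 0.667

|Γ| = (S − 1)/(S + 1) = (5.01 − 1)/(5.01 + 1) = 4.01/6.01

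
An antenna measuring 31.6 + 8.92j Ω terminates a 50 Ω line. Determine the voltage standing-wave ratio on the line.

Γ = (Z_L − Z_0)/(Z_L + Z_0) = (-18.4 + j8.92)/(81.6 + j8.92)
|Γ| = 20.4/82.1 = 0.249
VSWR = (1 + |Γ|)/(1 − |Γ|) = 1.25/0.751

VSWR ≈ 1.66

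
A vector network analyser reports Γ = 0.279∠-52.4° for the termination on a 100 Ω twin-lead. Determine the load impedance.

Z_L = Z_0·(1 + Γ)/(1 − Γ) = 100·(1.17 − j0.221)/(0.83 + j0.221)

Z_L ≈ 125 − j60 Ω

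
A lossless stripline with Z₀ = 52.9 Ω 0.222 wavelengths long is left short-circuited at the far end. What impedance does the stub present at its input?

βl = 2π × 0.222 = 79.9°
tan(βl) = 5.63
For a short-circuited stub, Z_in = jZ_0·tan(βl)

Z_in ≈ +j298 Ω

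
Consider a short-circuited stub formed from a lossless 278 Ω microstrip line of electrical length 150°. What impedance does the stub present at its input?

tan(βl) = -0.577
For a short-circuited stub, Z_in = jZ_0·tan(βl)

Z_in ≈ −j161 Ω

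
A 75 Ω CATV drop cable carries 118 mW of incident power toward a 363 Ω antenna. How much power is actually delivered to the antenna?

Γ = (363 − 75)/(363 + 75) = 0.658
|Γ|² = 0.432
P_refl = |Γ|²·P_inc = 51 mW, P_del = (1 − |Γ|²)·P_inc = 67 mW

P_delivered ≈ 67 mW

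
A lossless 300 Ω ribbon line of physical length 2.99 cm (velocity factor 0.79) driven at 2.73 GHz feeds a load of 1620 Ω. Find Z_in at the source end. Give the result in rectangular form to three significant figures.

λ = v/f = 0.79·c / 2.73 GHz = 0.0868 m
βl = 2π·l/λ = 2π × 0.344 = 124°
tan(βl) = tan(124°) = -1.48
Z_in = Z_0·(Z_L + jZ_0·tanβl)/(Z_0 + jZ_L·tanβl)
     = 300·(1620 − j445)/(300 − j2400)

Z_in ≈ 79.6 + j192 Ω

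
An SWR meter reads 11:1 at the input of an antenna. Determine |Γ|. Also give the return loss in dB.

|Γ| ≈ 0.833; return loss ≈ 1.58 dB

|Γ| = (S − 1)/(S + 1) = (11 − 1)/(11 + 1) = 10/12
RL = −20·log₁₀|Γ| = −20·log₁₀(0.833)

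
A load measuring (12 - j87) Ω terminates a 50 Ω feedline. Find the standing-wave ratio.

VSWR ≈ 17

Γ = (Z_L − Z_0)/(Z_L + Z_0) = (-38 − j87)/(62 − j87)
|Γ| = 94.9/107 = 0.889
VSWR = (1 + |Γ|)/(1 − |Γ|) = 1.89/0.111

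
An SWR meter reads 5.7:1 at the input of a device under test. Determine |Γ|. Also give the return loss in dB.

|Γ| ≈ 0.701; return loss ≈ 3.08 dB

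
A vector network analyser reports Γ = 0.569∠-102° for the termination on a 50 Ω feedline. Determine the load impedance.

Z_L ≈ 21.7 − j35.7 Ω

Z_L = Z_0·(1 + Γ)/(1 − Γ) = 50·(0.882 − j0.557)/(1.12 + j0.557)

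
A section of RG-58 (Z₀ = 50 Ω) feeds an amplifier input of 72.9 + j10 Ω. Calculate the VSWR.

VSWR ≈ 1.51

Γ = (Z_L − Z_0)/(Z_L + Z_0) = (22.9 + j10)/(122.9 + j10)
|Γ| = 25/123 = 0.203
VSWR = (1 + |Γ|)/(1 − |Γ|) = 1.2/0.797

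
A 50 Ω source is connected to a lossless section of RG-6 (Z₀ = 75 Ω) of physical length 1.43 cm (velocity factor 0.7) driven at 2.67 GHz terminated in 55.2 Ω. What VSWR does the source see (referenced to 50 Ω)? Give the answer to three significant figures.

λ = v/f = 0.7·c / 2.67 GHz = 0.0787 m
βl = 2π·l/λ = 2π × 0.182 = 65.5°
tan(βl) = 2.19
Z_in = Z_0·(Z_L + jZ_0·tanβl)/(Z_0 + jZ_L·tanβl) = 88.9 + j20.9 Ω
Γ_s = (Z_in − Z_s)/(Z_in + Z_s) = (38.9 + j20.9)/(139 + j20.9), |Γ_s| = 0.315
VSWR = (1 + |Γ_s|)/(1 − |Γ_s|)

VSWR ≈ 1.92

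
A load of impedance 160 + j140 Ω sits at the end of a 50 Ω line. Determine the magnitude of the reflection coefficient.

Γ = (Z_L − Z_0)/(Z_L + Z_0) = (110 + j140)/(210 + j140)
|Γ| = 178/252

|Γ| ≈ 0.705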